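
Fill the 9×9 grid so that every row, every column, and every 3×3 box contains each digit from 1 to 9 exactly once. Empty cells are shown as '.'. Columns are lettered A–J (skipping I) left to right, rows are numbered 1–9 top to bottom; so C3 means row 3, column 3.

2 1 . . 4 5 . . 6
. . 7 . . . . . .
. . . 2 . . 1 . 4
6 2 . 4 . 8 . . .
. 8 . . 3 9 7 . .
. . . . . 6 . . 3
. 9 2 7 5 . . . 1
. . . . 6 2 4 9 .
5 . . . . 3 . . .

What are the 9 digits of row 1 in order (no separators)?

F2 = 1 (sole candidate).
F3 = 7 (sole candidate).
F7 = 4 (sole candidate).
H1 = 7: in row 1, 7 can only go here (every other open cell in that row sees a 7).
C4 = 3 (hidden single in row 4).
E4 = 7 (hidden single in row 4).
H4 = 1 (hidden single in row 4).
H5 = 6 (hidden single in row 5).
J5 = 2 (hidden single in row 5).
E6 = 2 (hidden single in row 6).
G7 = 6 (hidden single in row 7).
J8 = 5 (hidden single in row 8).
J4 = 9 (sole candidate).
J2 = 8 (sole candidate).
G4 = 5 (sole candidate).
G6 = 8 (sole candidate).
H6 = 4 (sole candidate).
G9 = 2 (sole candidate).
H9 = 8 (sole candidate).
J9 = 7 (sole candidate).
E2 = 9 (sole candidate).
G2 = 3 (sole candidate).
E3 = 8 (sole candidate).
H3 = 5 (sole candidate).
H7 = 3 (sole candidate).
E9 = 1 (sole candidate).
D1 = 3: row 1 has {1,2,4,5,6,7}; col 4 has {2,4,7}; box has {1,2,4,5,7,8,9} → only 3 remains.
G1 = 9: row 1 has {1,2,3,4,5,6,7}; col 7 has {1,2,3,4,5,6,7,8}; box has {1,3,4,5,6,7,8} → only 9 remains.
A2 = 4 (sole candidate).
D2 = 6 (sole candidate).
H2 = 2 (sole candidate).
A5 = 1 (sole candidate).
D5 = 5 (sole candidate).
D6 = 1 (sole candidate).
A7 = 8 (sole candidate).
C8 = 1 (sole candidate).
D8 = 8 (sole candidate).
D9 = 9 (sole candidate).
C1 = 8: row 1 has {1,2,3,4,5,6,7,9}; col 3 has {1,2,3,7}; box has {1,2,4,7} → only 8 remains.

218345976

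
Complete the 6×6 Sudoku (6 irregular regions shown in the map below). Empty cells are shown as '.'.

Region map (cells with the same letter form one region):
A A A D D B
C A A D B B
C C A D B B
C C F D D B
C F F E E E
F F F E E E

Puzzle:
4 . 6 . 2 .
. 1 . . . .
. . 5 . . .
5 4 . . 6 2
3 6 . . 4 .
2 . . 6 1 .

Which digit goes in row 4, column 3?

row 1, column 2 = 3: row 1 has {2,4,6}; col 2 has {1,4,6}; region has {1,4,5,6} → only 3 remains.
row 2, column 1 = 6: row 2 has {1}; col 1 has {2,3,4,5}; region has {3,4,5} → only 6 remains.
row 2, column 3 = 2: row 2 has {1,6}; col 3 has {5,6}; region has {1,3,4,5,6} → only 2 remains.
row 3, column 1 = 1: row 3 has {5}; col 1 has {2,3,4,5,6}; region has {3,4,5,6} → only 1 remains.
row 3, column 2 = 2: row 3 has {1,5}; col 2 has {1,3,4,6}; region has {1,3,4,5,6} → only 2 remains.
row 3, column 5 = 3: row 3 has {1,2,5}; col 5 has {1,2,4,6}; region has {2} → only 3 remains.
row 5, column 3 = 1: row 5 has {3,4,6}; col 3 has {2,5,6}; region has {2,6} → only 1 remains.
row 5, column 6 = 5: row 5 has {1,3,4,6}; col 6 has {2}; region has {1,4,6} → only 5 remains.
row 6, column 2 = 5: row 6 has {1,2,6}; col 2 has {1,2,3,4,6}; region has {1,2,6} → only 5 remains.
row 6, column 6 = 3: row 6 has {1,2,5,6}; col 6 has {2,5}; region has {1,4,5,6} → only 3 remains.
row 1, column 6 = 1: row 1 has {2,3,4,6}; col 6 has {2,3,5}; region has {2,3} → only 1 remains.
row 2, column 5 = 5: row 2 has {1,2,6}; col 5 has {1,2,3,4,6}; region has {1,2,3} → only 5 remains.
row 2, column 6 = 4: row 2 has {1,2,5,6}; col 6 has {1,2,3,5}; region has {1,2,3,5} → only 4 remains.
row 3, column 4 = 4: row 3 has {1,2,3,5}; col 4 has {6}; region has {2,6} → only 4 remains.
row 3, column 6 = 6: row 3 has {1,2,3,4,5}; col 6 has {1,2,3,4,5}; region has {1,2,3,4,5} → only 6 remains.
row 4, column 3 = 3: row 4 has {2,4,5,6}; col 3 has {1,2,5,6}; region has {1,2,5,6} → only 3 remains.

3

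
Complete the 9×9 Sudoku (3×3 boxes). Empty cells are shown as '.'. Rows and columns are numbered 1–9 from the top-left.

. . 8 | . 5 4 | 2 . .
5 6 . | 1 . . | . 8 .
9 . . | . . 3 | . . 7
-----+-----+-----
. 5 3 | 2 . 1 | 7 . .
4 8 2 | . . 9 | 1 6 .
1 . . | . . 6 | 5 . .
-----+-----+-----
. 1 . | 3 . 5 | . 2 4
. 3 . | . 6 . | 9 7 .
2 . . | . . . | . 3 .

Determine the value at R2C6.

R1C2 = 7 (sole candidate).
R2C3 = 4 (sole candidate).
R2C7 = 3 (sole candidate).
R2C9 = 9 (sole candidate).
R3C2 = 2 (sole candidate).
R3C3 = 1 (sole candidate).
R3C5 = 8 (sole candidate).
R4C1 = 6 (sole candidate).
R4C5 = 4 (sole candidate).
R4C8 = 9 (sole candidate).
R4C9 = 8 (sole candidate).
R5C9 = 3 (sole candidate).
R6C2 = 9 (sole candidate).
R6C3 = 7 (sole candidate).
R6C4 = 8 (sole candidate).
R6C5 = 3 (sole candidate).
R6C8 = 4 (sole candidate).
R6C9 = 2 (sole candidate).
R8C1 = 8 (sole candidate).
R8C3 = 5 (sole candidate).
R8C4 = 4 (sole candidate).
R8C6 = 2 (sole candidate).
R8C9 = 1 (sole candidate).
R9C2 = 4 (sole candidate).
R1C1 = 3 (sole candidate).
R1C8 = 1 (sole candidate).
R1C9 = 6 (sole candidate).
R2C6 = 7: row 2 has {1,3,4,5,6,8,9}; col 6 has {1,2,3,4,5,6,9}; box has {1,3,4,5,8} → only 7 remains.

7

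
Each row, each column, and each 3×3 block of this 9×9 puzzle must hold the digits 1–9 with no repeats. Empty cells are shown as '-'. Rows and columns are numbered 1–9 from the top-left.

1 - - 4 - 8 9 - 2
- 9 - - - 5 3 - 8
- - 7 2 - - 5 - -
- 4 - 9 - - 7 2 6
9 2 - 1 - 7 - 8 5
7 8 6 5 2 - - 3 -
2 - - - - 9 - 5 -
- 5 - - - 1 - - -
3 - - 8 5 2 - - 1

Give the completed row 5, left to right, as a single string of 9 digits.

row 3, column 9 = 4: row 3 has {2,5,7}; col 9 has {1,2,5,6,8}; box has {2,3,5,8,9} → only 4 remains.
row 4, column 1 = 5: row 4 has {2,4,6,7,9}; col 1 has {1,2,3,7,9}; box has {2,4,6,7,8,9} → only 5 remains.
row 4, column 6 = 3: row 4 has {2,4,5,6,7,9}; col 6 has {1,2,5,7,8,9}; box has {1,2,5,7,9} → only 3 remains.
row 5, column 3 = 3: row 5 has {1,2,5,7,8,9}; col 3 has {6,7}; box has {2,4,5,6,7,8,9} → only 3 remains.
row 5, column 7 = 4: row 5 has {1,2,3,5,7,8,9}; col 7 has {3,5,7,9}; box has {2,3,5,6,7,8} → only 4 remains.
row 6, column 6 = 4: row 6 has {2,3,5,6,7,8}; col 6 has {1,2,3,5,7,8,9}; box has {1,2,3,5,7,9} → only 4 remains.
row 6, column 7 = 1: row 6 has {2,3,4,5,6,7,8}; col 7 has {3,4,5,7,9}; box has {2,3,4,5,6,7,8} → only 1 remains.
row 6, column 9 = 9: row 6 has {1,2,3,4,5,6,7,8}; col 9 has {1,2,4,5,6,8}; box has {1,2,3,4,5,6,7,8} → only 9 remains.
row 9, column 7 = 6: row 9 has {1,2,3,5,8}; col 7 has {1,3,4,5,7,9}; box has {1,5} → only 6 remains.
row 1, column 3 = 5: row 1 has {1,2,4,8,9}; col 3 has {3,6,7}; box has {1,7,9} → only 5 remains.
row 3, column 6 = 6: row 3 has {2,4,5,7}; col 6 has {1,2,3,4,5,7,8,9}; box has {2,4,5,8} → only 6 remains.
row 3, column 8 = 1: row 3 has {2,4,5,6,7}; col 8 has {2,3,5,8}; box has {2,3,4,5,8,9} → only 1 remains.
row 4, column 3 = 1: row 4 has {2,3,4,5,6,7,9}; col 3 has {3,5,6,7}; box has {2,3,4,5,6,7,8,9} → only 1 remains.
row 4, column 5 = 8: row 4 has {1,2,3,4,5,6,7,9}; col 5 has {2,5}; box has {1,2,3,4,5,7,9} → only 8 remains.
row 5, column 5 = 6: row 5 has {1,2,3,4,5,7,8,9}; col 5 has {2,5,8}; box has {1,2,3,4,5,7,8,9} → only 6 remains.

923167485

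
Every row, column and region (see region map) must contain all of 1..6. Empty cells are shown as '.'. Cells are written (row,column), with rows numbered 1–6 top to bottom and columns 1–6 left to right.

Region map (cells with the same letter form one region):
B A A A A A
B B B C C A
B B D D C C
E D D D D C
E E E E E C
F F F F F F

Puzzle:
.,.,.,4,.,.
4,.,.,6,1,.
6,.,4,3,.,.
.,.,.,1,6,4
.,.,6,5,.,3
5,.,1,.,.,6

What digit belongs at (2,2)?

(6,4) = 2 (sole candidate).
(1,2) = 6 (hidden single in row 1).
(3,2) = 1 (hidden single in row 3).
(1,6) = 1 (hidden single in row 1).
(4,1) = 3 (hidden single in row 4).
(1,1) = 2 (sole candidate).
(5,1) = 1 (sole candidate).
(2,6) = 2 (hidden single in row 2).
(3,6) = 5 (sole candidate).
(3,5) = 2 (sole candidate).
(5,5) = 4 (sole candidate).
(6,5) = 3 (sole candidate).
(1,5) = 5 (sole candidate).
(5,2) = 2 (sole candidate).
(6,2) = 4 (sole candidate).
(1,3) = 3 (sole candidate).
(2,3) = 5 (sole candidate).
(4,2) = 5 (sole candidate).
(4,3) = 2 (sole candidate).
(2,2) = 3: row 2 has {1,2,4,5,6}; col 2 has {1,2,4,5,6}; region has {1,2,4,5,6} → only 3 remains.

3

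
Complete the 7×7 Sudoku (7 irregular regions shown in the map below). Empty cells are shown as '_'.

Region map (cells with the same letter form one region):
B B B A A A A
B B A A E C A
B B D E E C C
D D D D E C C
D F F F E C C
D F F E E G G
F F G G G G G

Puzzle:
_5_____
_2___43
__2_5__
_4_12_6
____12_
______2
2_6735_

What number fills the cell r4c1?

5

r6c6 = 1 (sole candidate).
r7c2 = 1 (sole candidate).
r7c7 = 4 (sole candidate).
r1c4 = 2 (hidden single in row 1).
r1c6 = 6 (hidden single in column 6).
r2c4 = 5 (sole candidate).
r5c7 = 5 (hidden single in column 7).
r1c5 = 4 (hidden single in region A).
r3c1 = 4 (hidden single in column 1).
r3c7 = 1 (hidden single in row 3).
r1c7 = 7 (sole candidate).
r2c3 = 1 (sole candidate).
r1c3 = 3 (sole candidate).
r1c1 = 1 (sole candidate).
r6c4 = 4 (hidden single in region E).
r5c3 = 4 (hidden single in row 5).
r3c4 = 3 (hidden single in region E).
r3c6 = 7 (sole candidate).
r4c6 = 3 (sole candidate).
r5c4 = 6 (sole candidate).
r3c2 = 6 (sole candidate).
r2c1 = 7 (sole candidate).
r2c5 = 6 (sole candidate).
r4c1 = 5: row 4 has {1,2,3,4,6}; col 1 has {1,2,4,7}; region has {1,2,4} → only 5 remains.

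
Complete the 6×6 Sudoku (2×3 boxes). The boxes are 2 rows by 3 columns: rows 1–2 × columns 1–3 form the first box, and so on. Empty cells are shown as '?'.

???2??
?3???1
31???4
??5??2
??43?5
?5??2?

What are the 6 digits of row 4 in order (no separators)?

465132

row 6, column 6 = 6 (sole candidate).
row 1, column 6 = 3 (sole candidate).
row 5, column 5 = 1 (sole candidate).
row 6, column 1 = 1 (sole candidate).
row 6, column 3 = 3 (sole candidate).
row 6, column 4 = 4 (sole candidate).
row 1, column 3 = 1 (hidden single in row 1).
row 3, column 3 = 2 (hidden single in row 3).
row 2, column 3 = 6 (sole candidate).
row 2, column 4 = 5 (sole candidate).
row 2, column 5 = 4 (sole candidate).
row 3, column 4 = 6 (sole candidate).
row 3, column 5 = 5 (sole candidate).
row 4, column 4 = 1: row 4 has {2,5}; col 4 has {2,3,4,5,6}; box has {2,4,5,6} → only 1 remains.
row 4, column 5 = 3: row 4 has {1,2,5}; col 5 has {1,2,4,5}; box has {1,2,4,5,6} → only 3 remains.
row 1, column 2 = 4 (sole candidate).
row 1, column 5 = 6 (sole candidate).
row 2, column 1 = 2 (sole candidate).
row 4, column 2 = 6: row 4 has {1,2,3,5}; col 2 has {1,3,4,5}; box has {1,2,3,5} → only 6 remains.
row 5, column 1 = 6 (sole candidate).
row 5, column 2 = 2 (sole candidate).
row 1, column 1 = 5 (sole candidate).
row 4, column 1 = 4: row 4 has {1,2,3,5,6}; col 1 has {1,2,3,5,6}; box has {1,2,3,5,6} → only 4 remains.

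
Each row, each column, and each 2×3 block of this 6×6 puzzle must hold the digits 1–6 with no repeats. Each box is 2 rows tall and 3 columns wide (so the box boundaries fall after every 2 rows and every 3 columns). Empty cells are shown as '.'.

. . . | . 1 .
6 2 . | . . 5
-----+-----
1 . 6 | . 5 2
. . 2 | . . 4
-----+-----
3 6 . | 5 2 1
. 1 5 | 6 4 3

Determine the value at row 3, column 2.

4

row 1, column 6 = 6: row 1 has {1}; col 6 has {1,2,3,4,5}; box has {1,5} → only 6 remains.
row 2, column 5 = 3: row 2 has {2,5,6}; col 5 has {1,2,4,5}; box has {1,5,6} → only 3 remains.
row 3, column 4 = 3: row 3 has {1,2,5,6}; col 4 has {5,6}; box has {2,4,5} → only 3 remains.
row 4, column 1 = 5: row 4 has {2,4}; col 1 has {1,3,6}; box has {1,2,6} → only 5 remains.
row 4, column 2 = 3: row 4 has {2,4,5}; col 2 has {1,2,6}; box has {1,2,5,6} → only 3 remains.
row 4, column 4 = 1: row 4 has {2,3,4,5}; col 4 has {3,5,6}; box has {2,3,4,5} → only 1 remains.
row 4, column 5 = 6: row 4 has {1,2,3,4,5}; col 5 has {1,2,3,4,5}; box has {1,2,3,4,5} → only 6 remains.
row 5, column 3 = 4: row 5 has {1,2,3,5,6}; col 3 has {2,5,6}; box has {1,3,5,6} → only 4 remains.
row 6, column 1 = 2: row 6 has {1,3,4,5,6}; col 1 has {1,3,5,6}; box has {1,3,4,5,6} → only 2 remains.
row 1, column 1 = 4: row 1 has {1,6}; col 1 has {1,2,3,5,6}; box has {2,6} → only 4 remains.
row 1, column 2 = 5: row 1 has {1,4,6}; col 2 has {1,2,3,6}; box has {2,4,6} → only 5 remains.
row 1, column 3 = 3: row 1 has {1,4,5,6}; col 3 has {2,4,5,6}; box has {2,4,5,6} → only 3 remains.
row 1, column 4 = 2: row 1 has {1,3,4,5,6}; col 4 has {1,3,5,6}; box has {1,3,5,6} → only 2 remains.
row 2, column 3 = 1: row 2 has {2,3,5,6}; col 3 has {2,3,4,5,6}; box has {2,3,4,5,6} → only 1 remains.
row 2, column 4 = 4: row 2 has {1,2,3,5,6}; col 4 has {1,2,3,5,6}; box has {1,2,3,5,6} → only 4 remains.
row 3, column 2 = 4: row 3 has {1,2,3,5,6}; col 2 has {1,2,3,5,6}; box has {1,2,3,5,6} → only 4 remains.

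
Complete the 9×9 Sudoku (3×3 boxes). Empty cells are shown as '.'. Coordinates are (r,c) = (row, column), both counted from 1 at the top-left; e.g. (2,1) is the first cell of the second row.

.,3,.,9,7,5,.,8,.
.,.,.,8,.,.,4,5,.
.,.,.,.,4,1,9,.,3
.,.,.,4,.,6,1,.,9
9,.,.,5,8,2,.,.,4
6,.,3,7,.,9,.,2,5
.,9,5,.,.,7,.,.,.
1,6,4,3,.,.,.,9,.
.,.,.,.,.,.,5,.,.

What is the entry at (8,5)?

5

(2,6) = 3 (sole candidate).
(4,5) = 3 (sole candidate).
(4,8) = 7 (sole candidate).
(6,5) = 1 (sole candidate).
(6,7) = 8 (sole candidate).
(8,6) = 8 (sole candidate).
(9,6) = 4 (sole candidate).
(3,8) = 6 (sole candidate).
(5,8) = 3 (sole candidate).
(6,2) = 4 (sole candidate).
(9,8) = 1 (sole candidate).
(1,7) = 2 (sole candidate).
(1,9) = 1 (sole candidate).
(2,9) = 7 (sole candidate).
(3,4) = 2 (sole candidate).
(5,7) = 6 (sole candidate).
(7,7) = 3 (sole candidate).
(7,8) = 4 (sole candidate).
(8,7) = 7 (sole candidate).
(8,9) = 2 (sole candidate).
(9,4) = 6 (sole candidate).
(9,9) = 8 (sole candidate).
(1,1) = 4 (sole candidate).
(1,3) = 6 (sole candidate).
(2,1) = 2 (sole candidate).
(2,2) = 1 (sole candidate).
(2,3) = 9 (sole candidate).
(2,5) = 6 (sole candidate).
(5,2) = 7 (sole candidate).
(5,3) = 1 (sole candidate).
(7,1) = 8 (sole candidate).
(7,4) = 1 (sole candidate).
(7,5) = 2 (sole candidate).
(7,9) = 6 (sole candidate).
(8,5) = 5: row 8 has {1,2,3,4,6,7,8,9}; col 5 has {1,2,3,4,6,7,8}; box has {1,2,3,4,6,7,8} → only 5 remains.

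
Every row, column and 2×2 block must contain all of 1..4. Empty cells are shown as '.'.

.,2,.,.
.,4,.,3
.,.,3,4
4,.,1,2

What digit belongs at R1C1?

R1C3 = 4: row 1 has {2}; col 3 has {1,3}; box has {3} → only 4 remains.
R1C4 = 1: row 1 has {2,4}; col 4 has {2,3,4}; box has {3,4} → only 1 remains.
R2C1 = 1: row 2 has {3,4}; col 1 has {4}; box has {2,4} → only 1 remains.
R2C3 = 2: row 2 has {1,3,4}; col 3 has {1,3,4}; box has {1,3,4} → only 2 remains.
R3C1 = 2: row 3 has {3,4}; col 1 has {1,4}; box has {4} → only 2 remains.
R3C2 = 1: row 3 has {2,3,4}; col 2 has {2,4}; box has {2,4} → only 1 remains.
R4C2 = 3: row 4 has {1,2,4}; col 2 has {1,2,4}; box has {1,2,4} → only 3 remains.
R1C1 = 3: row 1 has {1,2,4}; col 1 has {1,2,4}; box has {1,2,4} → only 3 remains.

3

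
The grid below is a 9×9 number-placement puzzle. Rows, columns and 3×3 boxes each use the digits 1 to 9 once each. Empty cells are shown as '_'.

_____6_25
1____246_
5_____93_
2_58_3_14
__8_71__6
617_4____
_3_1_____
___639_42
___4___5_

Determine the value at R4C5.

6

R3C4 = 7: row 3 has {3,5,9}; col 4 has {1,4,6,8}; box has {2,6} → only 7 remains.
R4C2 = 9: row 4 has {1,2,3,4,5,8}; col 2 has {1,3}; box has {1,2,5,6,7,8} → only 9 remains.
R4C5 = 6: row 4 has {1,2,3,4,5,8,9}; col 5 has {3,4,7}; box has {1,3,4,7,8} → only 6 remains.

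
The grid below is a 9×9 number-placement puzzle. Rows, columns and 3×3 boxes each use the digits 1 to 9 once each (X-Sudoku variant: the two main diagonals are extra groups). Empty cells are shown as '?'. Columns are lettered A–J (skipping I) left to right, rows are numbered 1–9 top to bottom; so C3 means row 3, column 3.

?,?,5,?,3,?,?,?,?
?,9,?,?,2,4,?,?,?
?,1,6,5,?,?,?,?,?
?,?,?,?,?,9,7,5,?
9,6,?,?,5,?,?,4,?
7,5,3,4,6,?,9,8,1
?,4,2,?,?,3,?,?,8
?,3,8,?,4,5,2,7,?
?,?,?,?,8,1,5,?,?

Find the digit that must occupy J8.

9

C2 = 7 (sole candidate).
G3 = 8 (sole candidate).
E4 = 1 (sole candidate).
C5 = 1 (sole candidate).
G5 = 3 (sole candidate).
J5 = 2 (sole candidate).
F6 = 2 (sole candidate).
G7 = 1 (sole candidate).
A9 = 6 (sole candidate).
B9 = 7 (sole candidate).
C9 = 9 (sole candidate).
D9 = 2 (sole candidate).
H9 = 3 (sole candidate).
J9 = 4 (sole candidate).
A1 = 8 (sole candidate).
B1 = 2 (sole candidate).
J1 = 7 (sole candidate).
A2 = 3 (sole candidate).
G2 = 6 (sole candidate).
H2 = 1 (sole candidate).
J2 = 5 (sole candidate).
A3 = 4 (sole candidate).
F3 = 7 (sole candidate).
A4 = 2 (sole candidate).
B4 = 8 (sole candidate).
C4 = 4 (sole candidate).
D4 = 3 (sole candidate).
J4 = 6 (sole candidate).
F5 = 8 (sole candidate).
A7 = 5 (sole candidate).
A8 = 1 (sole candidate).
J8 = 9: row 8 has {1,2,3,4,5,7,8}; col 9 has {1,2,4,5,6,7,8}; box has {1,2,3,4,5,7,8} → only 9 remains.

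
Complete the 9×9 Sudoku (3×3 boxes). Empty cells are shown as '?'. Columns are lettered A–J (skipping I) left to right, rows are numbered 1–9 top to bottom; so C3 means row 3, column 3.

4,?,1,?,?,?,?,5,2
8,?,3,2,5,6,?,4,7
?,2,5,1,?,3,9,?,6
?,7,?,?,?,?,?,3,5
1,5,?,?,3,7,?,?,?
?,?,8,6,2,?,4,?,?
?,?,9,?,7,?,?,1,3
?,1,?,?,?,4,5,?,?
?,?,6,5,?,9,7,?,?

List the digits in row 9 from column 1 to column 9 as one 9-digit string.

F1 = 8: row 1 has {1,2,4,5}; col 6 has {3,4,6,7,9}; box has {1,2,3,5,6} → only 8 remains.
G1 = 3: row 1 has {1,2,4,5,8}; col 7 has {4,5,7,9}; box has {2,4,5,6,7,9} → only 3 remains.
B2 = 9: row 2 has {2,3,4,5,6,7,8}; col 2 has {1,2,5,7}; box has {1,2,3,4,5,8} → only 9 remains.
G2 = 1: row 2 has {2,3,4,5,6,7,8,9}; col 7 has {3,4,5,7,9}; box has {2,3,4,5,6,7,9} → only 1 remains.
A3 = 7: row 3 has {1,2,3,5,6,9}; col 1 has {1,4,8}; box has {1,2,3,4,5,8,9} → only 7 remains.
E3 = 4: row 3 has {1,2,3,5,6,7,9}; col 5 has {2,3,5,7}; box has {1,2,3,5,6,8} → only 4 remains.
H3 = 8: row 3 has {1,2,3,4,5,6,7,9}; col 8 has {1,3,4,5}; box has {1,2,3,4,5,6,7,9} → only 8 remains.
F4 = 1: row 4 has {3,5,7}; col 6 has {3,4,6,7,8,9}; box has {2,3,6,7} → only 1 remains.
B6 = 3: row 6 has {2,4,6,8}; col 2 has {1,2,5,7,9}; box has {1,5,7,8} → only 3 remains.
F6 = 5: row 6 has {2,3,4,6,8}; col 6 has {1,3,4,6,7,8,9}; box has {1,2,3,6,7} → only 5 remains.
D7 = 8: row 7 has {1,3,7,9}; col 4 has {1,2,5,6}; box has {4,5,7,9} → only 8 remains.
F7 = 2: row 7 has {1,3,7,8,9}; col 6 has {1,3,4,5,6,7,8,9}; box has {4,5,7,8,9} → only 2 remains.
G7 = 6: row 7 has {1,2,3,7,8,9}; col 7 has {1,3,4,5,7,9}; box has {1,3,5,7} → only 6 remains.
D8 = 3: row 8 has {1,4,5}; col 4 has {1,2,5,6,8}; box has {2,4,5,7,8,9} → only 3 remains.
E8 = 6: row 8 has {1,3,4,5}; col 5 has {2,3,4,5,7}; box has {2,3,4,5,7,8,9} → only 6 remains.
E9 = 1: row 9 has {5,6,7,9}; col 5 has {2,3,4,5,6,7}; box has {2,3,4,5,6,7,8,9} → only 1 remains.
H9 = 2: row 9 has {1,5,6,7,9}; col 8 has {1,3,4,5,8}; box has {1,3,5,6,7} → only 2 remains.
B1 = 6: row 1 has {1,2,3,4,5,8}; col 2 has {1,2,3,5,7,9}; box has {1,2,3,4,5,7,8,9} → only 6 remains.
E1 = 9: row 1 has {1,2,3,4,5,6,8}; col 5 has {1,2,3,4,5,6,7}; box has {1,2,3,4,5,6,8} → only 9 remains.
E4 = 8: row 4 has {1,3,5,7}; col 5 has {1,2,3,4,5,6,7,9}; box has {1,2,3,5,6,7} → only 8 remains.
G4 = 2: row 4 has {1,3,5,7,8}; col 7 has {1,3,4,5,6,7,9}; box has {3,4,5} → only 2 remains.
G5 = 8: row 5 has {1,3,5,7}; col 7 has {1,2,3,4,5,6,7,9}; box has {2,3,4,5} → only 8 remains.
J5 = 9: row 5 has {1,3,5,7,8}; col 9 has {2,3,5,6,7}; box has {2,3,4,5,8} → only 9 remains.
A6 = 9: row 6 has {2,3,4,5,6,8}; col 1 has {1,4,7,8}; box has {1,3,5,7,8} → only 9 remains.
H6 = 7: row 6 has {2,3,4,5,6,8,9}; col 8 has {1,2,3,4,5,8}; box has {2,3,4,5,8,9} → only 7 remains.
J6 = 1: row 6 has {2,3,4,5,6,7,8,9}; col 9 has {2,3,5,6,7,9}; box has {2,3,4,5,7,8,9} → only 1 remains.
A7 = 5: row 7 has {1,2,3,6,7,8,9}; col 1 has {1,4,7,8,9}; box has {1,6,9} → only 5 remains.
B7 = 4: row 7 has {1,2,3,5,6,7,8,9}; col 2 has {1,2,3,5,6,7,9}; box has {1,5,6,9} → only 4 remains.
A8 = 2: row 8 has {1,3,4,5,6}; col 1 has {1,4,5,7,8,9}; box has {1,4,5,6,9} → only 2 remains.
C8 = 7: row 8 has {1,2,3,4,5,6}; col 3 has {1,3,5,6,8,9}; box has {1,2,4,5,6,9} → only 7 remains.
H8 = 9: row 8 has {1,2,3,4,5,6,7}; col 8 has {1,2,3,4,5,7,8}; box has {1,2,3,5,6,7} → only 9 remains.
J8 = 8: row 8 has {1,2,3,4,5,6,7,9}; col 9 has {1,2,3,5,6,7,9}; box has {1,2,3,5,6,7,9} → only 8 remains.
A9 = 3: row 9 has {1,2,5,6,7,9}; col 1 has {1,2,4,5,7,8,9}; box has {1,2,4,5,6,7,9} → only 3 remains.
B9 = 8: row 9 has {1,2,3,5,6,7,9}; col 2 has {1,2,3,4,5,6,7,9}; box has {1,2,3,4,5,6,7,9} → only 8 remains.
J9 = 4: row 9 has {1,2,3,5,6,7,8,9}; col 9 has {1,2,3,5,6,7,8,9}; box has {1,2,3,5,6,7,8,9} → only 4 remains.

386519724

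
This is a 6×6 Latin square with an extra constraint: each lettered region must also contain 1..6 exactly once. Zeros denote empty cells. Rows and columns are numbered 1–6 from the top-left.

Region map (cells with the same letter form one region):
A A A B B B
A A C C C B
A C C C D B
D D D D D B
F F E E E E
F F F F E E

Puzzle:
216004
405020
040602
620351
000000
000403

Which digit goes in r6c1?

r1c4 = 5 (sole candidate).
r1c5 = 3 (sole candidate).
r2c2 = 3 (sole candidate).
r2c4 = 1 (sole candidate).
r2c6 = 6 (sole candidate).
r3c1 = 5 (sole candidate).
r3c3 = 3 (sole candidate).
r3c5 = 1 (sole candidate).
r4c3 = 4 (sole candidate).
r5c4 = 2 (sole candidate).
r5c6 = 5 (sole candidate).
r6c1 = 1: row 6 has {3,4}; col 1 has {2,4,5,6}; region has {4} → only 1 remains.

1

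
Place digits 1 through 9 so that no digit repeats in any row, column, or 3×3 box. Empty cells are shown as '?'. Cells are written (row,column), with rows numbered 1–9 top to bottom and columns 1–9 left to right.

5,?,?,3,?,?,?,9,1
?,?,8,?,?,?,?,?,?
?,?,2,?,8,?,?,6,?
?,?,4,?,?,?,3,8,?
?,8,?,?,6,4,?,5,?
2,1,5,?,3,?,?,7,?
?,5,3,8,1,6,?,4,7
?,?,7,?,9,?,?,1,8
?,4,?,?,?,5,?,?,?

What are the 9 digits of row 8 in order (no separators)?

627493518

(1,3) = 6: row 1 has {1,3,5,9}; col 3 has {2,3,4,5,7,8}; box has {2,5,8} → only 6 remains.
(5,3) = 9: row 5 has {4,5,6,8}; col 3 has {2,3,4,5,6,7,8}; box has {1,2,4,5,8} → only 9 remains.
(5,9) = 2: row 5 has {4,5,6,8,9}; col 9 has {1,7,8}; box has {3,5,7,8} → only 2 remains.
(6,4) = 9: row 6 has {1,2,3,5,7}; col 4 has {3,8}; box has {3,4,6} → only 9 remains.
(6,6) = 8: row 6 has {1,2,3,5,7,9}; col 6 has {4,5,6}; box has {3,4,6,9} → only 8 remains.
(7,1) = 9: row 7 has {1,3,4,5,6,7,8}; col 1 has {2,5}; box has {3,4,5,7} → only 9 remains.
(7,7) = 2: row 7 has {1,3,4,5,6,7,8,9}; col 7 has {3}; box has {1,4,7,8} → only 2 remains.
(8,1) = 6: row 8 has {1,7,8,9}; col 1 has {2,5,9}; box has {3,4,5,7,9} → only 6 remains.
(8,2) = 2: row 8 has {1,6,7,8,9}; col 2 has {1,4,5,8}; box has {3,4,5,6,7,9} → only 2 remains.
(8,4) = 4: row 8 has {1,2,6,7,8,9}; col 4 has {3,8,9}; box has {1,5,6,8,9} → only 4 remains.
(8,6) = 3: row 8 has {1,2,4,6,7,8,9}; col 6 has {4,5,6,8}; box has {1,4,5,6,8,9} → only 3 remains.
(8,7) = 5: row 8 has {1,2,3,4,6,7,8,9}; col 7 has {2,3}; box has {1,2,4,7,8} → only 5 remains.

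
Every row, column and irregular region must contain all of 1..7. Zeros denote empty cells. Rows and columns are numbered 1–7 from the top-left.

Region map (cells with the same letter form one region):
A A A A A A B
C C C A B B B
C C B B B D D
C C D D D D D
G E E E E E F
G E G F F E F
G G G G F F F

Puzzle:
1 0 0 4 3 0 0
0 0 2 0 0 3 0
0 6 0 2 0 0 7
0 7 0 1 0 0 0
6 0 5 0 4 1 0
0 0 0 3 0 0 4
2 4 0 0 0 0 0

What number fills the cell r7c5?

6

r5c4 = 7: row 5 has {1,4,5,6}; col 4 has {1,2,3,4}; region has {1,4,5} → only 7 remains.
r5c7 = 2: row 5 has {1,4,5,6,7}; col 7 has {4,7}; region has {3,4} → only 2 remains.
r6c2 = 2: row 6 has {3,4}; col 2 has {4,6,7}; region has {1,4,5,7} → only 2 remains.
r6c6 = 6: row 6 has {2,3,4}; col 6 has {1,3}; region has {1,2,4,5,7} → only 6 remains.
r7c4 = 5: row 7 has {2,4}; col 4 has {1,2,3,4,7}; region has {2,4,6} → only 5 remains.
r7c6 = 7: row 7 has {2,4,5}; col 6 has {1,3,6}; region has {2,3,4} → only 7 remains.
r1c2 = 5: row 1 has {1,3,4}; col 2 has {2,4,6,7}; region has {1,3,4} → only 5 remains.
r1c6 = 2: row 1 has {1,3,4,5}; col 6 has {1,3,6,7}; region has {1,3,4,5} → only 2 remains.
r1c7 = 6: row 1 has {1,2,3,4,5}; col 7 has {2,4,7}; region has {2,3} → only 6 remains.
r2c2 = 1: row 2 has {2,3}; col 2 has {2,4,5,6,7}; region has {2,6,7} → only 1 remains.
r2c4 = 6: row 2 has {1,2,3}; col 4 has {1,2,3,4,5,7}; region has {1,2,3,4,5} → only 6 remains.
r2c7 = 5: row 2 has {1,2,3,6}; col 7 has {2,4,6,7}; region has {2,3,6} → only 5 remains.
r3c5 = 1: row 3 has {2,6,7}; col 5 has {3,4}; region has {2,3,5,6} → only 1 remains.
r4c7 = 3: row 4 has {1,7}; col 7 has {2,4,5,6,7}; region has {1,7} → only 3 remains.
r5c2 = 3: row 5 has {1,2,4,5,6,7}; col 2 has {1,2,4,5,6,7}; region has {1,2,4,5,6,7} → only 3 remains.
r6c1 = 7: row 6 has {2,3,4,6}; col 1 has {1,2,6}; region has {2,4,5,6} → only 7 remains.
r6c3 = 1: row 6 has {2,3,4,6,7}; col 3 has {2,5}; region has {2,4,5,6,7} → only 1 remains.
r6c5 = 5: row 6 has {1,2,3,4,6,7}; col 5 has {1,3,4}; region has {2,3,4,7} → only 5 remains.
r7c3 = 3: row 7 has {2,4,5,7}; col 3 has {1,2,5}; region has {1,2,4,5,6,7} → only 3 remains.
r7c5 = 6: row 7 has {2,3,4,5,7}; col 5 has {1,3,4,5}; region has {2,3,4,5,7} → only 6 remains.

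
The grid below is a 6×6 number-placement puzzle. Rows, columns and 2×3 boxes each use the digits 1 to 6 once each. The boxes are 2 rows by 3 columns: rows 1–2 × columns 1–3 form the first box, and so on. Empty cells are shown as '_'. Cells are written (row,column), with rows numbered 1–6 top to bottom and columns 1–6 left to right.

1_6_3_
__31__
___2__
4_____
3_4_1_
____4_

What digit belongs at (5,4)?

5

(3,6) = 4: in row 3, 4 can only go here (every other open cell in that row sees a 4).
(2,2) = 4: in row 2, 4 can only go here (every other open cell in that row sees a 4).
(1,4) = 4: in row 1, 4 can only go here (every other open cell in that row sees a 4).
(3,2) = 3: in row 3, 3 can only go here (every other open cell in that row sees a 3).
(3,3) = 1: in row 3, 1 can only go here (every other open cell in that row sees a 1).
(4,6) = 1: in row 4, 1 can only go here (every other open cell in that row sees a 1).
(4,4) = 3: in row 4, 3 can only go here (every other open cell in that row sees a 3).
(6,2) = 1: in row 6, 1 can only go here (every other open cell in that row sees a 1).
(6,6) = 3: in row 6, 3 can only go here (every other open cell in that row sees a 3).
(2,5) = 2: in column 5, 2 can only go here (every other open cell in that column sees a 2).
(1,6) = 5: row 1 has {1,3,4,6}; col 6 has {1,3,4}; box has {1,2,3,4} → only 5 remains.
(2,1) = 5: row 2 has {1,2,3,4}; col 1 has {1,3,4}; box has {1,3,4,6} → only 5 remains.
(2,6) = 6: row 2 has {1,2,3,4,5}; col 6 has {1,3,4,5}; box has {1,2,3,4,5} → only 6 remains.
(3,1) = 6: row 3 has {1,2,3,4}; col 1 has {1,3,4,5}; box has {1,3,4} → only 6 remains.
(3,5) = 5: row 3 has {1,2,3,4,6}; col 5 has {1,2,3,4}; box has {1,2,3,4} → only 5 remains.
(4,5) = 6: row 4 has {1,3,4}; col 5 has {1,2,3,4,5}; box has {1,2,3,4,5} → only 6 remains.
(5,6) = 2: row 5 has {1,3,4}; col 6 has {1,3,4,5,6}; box has {1,3,4} → only 2 remains.
(6,1) = 2: row 6 has {1,3,4}; col 1 has {1,3,4,5,6}; box has {1,3,4} → only 2 remains.
(6,3) = 5: row 6 has {1,2,3,4}; col 3 has {1,3,4,6}; box has {1,2,3,4} → only 5 remains.
(6,4) = 6: row 6 has {1,2,3,4,5}; col 4 has {1,2,3,4}; box has {1,2,3,4} → only 6 remains.
(1,2) = 2: row 1 has {1,3,4,5,6}; col 2 has {1,3,4}; box has {1,3,4,5,6} → only 2 remains.
(4,2) = 5: row 4 has {1,3,4,6}; col 2 has {1,2,3,4}; box has {1,3,4,6} → only 5 remains.
(4,3) = 2: row 4 has {1,3,4,5,6}; col 3 has {1,3,4,5,6}; box has {1,3,4,5,6} → only 2 remains.
(5,2) = 6: row 5 has {1,2,3,4}; col 2 has {1,2,3,4,5}; box has {1,2,3,4,5} → only 6 remains.
(5,4) = 5: row 5 has {1,2,3,4,6}; col 4 has {1,2,3,4,6}; box has {1,2,3,4,6} → only 5 remains.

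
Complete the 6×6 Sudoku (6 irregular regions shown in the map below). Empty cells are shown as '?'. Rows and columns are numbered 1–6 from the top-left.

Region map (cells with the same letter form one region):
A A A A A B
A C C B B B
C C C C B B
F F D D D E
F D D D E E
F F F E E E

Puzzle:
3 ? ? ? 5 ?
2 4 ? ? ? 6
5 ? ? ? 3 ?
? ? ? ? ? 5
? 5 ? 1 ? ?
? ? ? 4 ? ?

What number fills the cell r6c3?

r1c4 = 6: row 1 has {3,5}; col 4 has {1,4}; region has {2,3,5} → only 6 remains.
r2c4 = 5: row 2 has {2,4,6}; col 4 has {1,4,6}; region has {3,6} → only 5 remains.
r2c5 = 1: row 2 has {2,4,5,6}; col 5 has {3,5}; region has {3,5,6} → only 1 remains.
r3c4 = 2: row 3 has {3,5}; col 4 has {1,4,5,6}; region has {4,5} → only 2 remains.
r3c6 = 4: row 3 has {2,3,5}; col 6 has {5,6}; region has {1,3,5,6} → only 4 remains.
r4c4 = 3: row 4 has {5}; col 4 has {1,2,4,5,6}; region has {1,5} → only 3 remains.
r1c2 = 1: row 1 has {3,5,6}; col 2 has {4,5}; region has {2,3,5,6} → only 1 remains.
r1c3 = 4: row 1 has {1,3,5,6}; col 3 has {}; region has {1,2,3,5,6} → only 4 remains.
r1c6 = 2: row 1 has {1,3,4,5,6}; col 6 has {4,5,6}; region has {1,3,4,5,6} → only 2 remains.
r2c3 = 3: row 2 has {1,2,4,5,6}; col 3 has {4}; region has {2,4,5} → only 3 remains.
r3c2 = 6: row 3 has {2,3,4,5}; col 2 has {1,4,5}; region has {2,3,4,5} → only 6 remains.
r3c3 = 1: row 3 has {2,3,4,5,6}; col 3 has {3,4}; region has {2,3,4,5,6} → only 1 remains.
r4c2 = 2: row 4 has {3,5}; col 2 has {1,4,5,6}; region has {} → only 2 remains.
r4c3 = 6: row 4 has {2,3,5}; col 3 has {1,3,4}; region has {1,3,5} → only 6 remains.
r4c5 = 4: row 4 has {2,3,5,6}; col 5 has {1,3,5}; region has {1,3,5,6} → only 4 remains.
r5c3 = 2: row 5 has {1,5}; col 3 has {1,3,4,6}; region has {1,3,4,5,6} → only 2 remains.
r5c5 = 6: row 5 has {1,2,5}; col 5 has {1,3,4,5}; region has {4,5} → only 6 remains.
r5c6 = 3: row 5 has {1,2,5,6}; col 6 has {2,4,5,6}; region has {4,5,6} → only 3 remains.
r6c2 = 3: row 6 has {4}; col 2 has {1,2,4,5,6}; region has {2} → only 3 remains.
r6c3 = 5: row 6 has {3,4}; col 3 has {1,2,3,4,6}; region has {2,3} → only 5 remains.

5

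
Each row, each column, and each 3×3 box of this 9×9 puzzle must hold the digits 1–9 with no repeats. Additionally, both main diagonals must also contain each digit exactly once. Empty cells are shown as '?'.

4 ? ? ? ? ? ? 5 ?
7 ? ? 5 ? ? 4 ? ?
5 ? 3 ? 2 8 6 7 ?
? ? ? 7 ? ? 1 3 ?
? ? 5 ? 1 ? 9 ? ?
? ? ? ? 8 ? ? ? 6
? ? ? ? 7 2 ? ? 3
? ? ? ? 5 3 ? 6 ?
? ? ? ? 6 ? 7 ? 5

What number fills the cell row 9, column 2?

row 6, column 6 = 9: row 6 has {6,8}; col 6 has {2,3,8}; box has {1,7,8}; main diagonal has {1,3,4,5,6,7} → only 9 remains.
row 7, column 7 = 8: row 7 has {2,3,7}; col 7 has {1,4,6,7,9}; box has {3,5,6,7}; main diagonal has {1,3,4,5,6,7,9} → only 8 remains.
row 8, column 7 = 2: row 8 has {3,5,6}; col 7 has {1,4,6,7,8,9}; box has {3,5,6,7,8} → only 2 remains.
row 1, column 7 = 3: row 1 has {4,5}; col 7 has {1,2,4,6,7,8,9}; box has {4,5,6,7} → only 3 remains.
row 2, column 2 = 2: row 2 has {4,5,7}; col 2 has {}; box has {3,4,5,7}; main diagonal has {1,3,4,5,6,7,8,9} → only 2 remains.
row 4, column 5 = 4: row 4 has {1,3,7}; col 5 has {1,2,5,6,7,8}; box has {1,7,8,9} → only 4 remains.
row 4, column 6 = 5: row 4 has {1,3,4,7}; col 6 has {2,3,8,9}; box has {1,4,7,8,9}; anti-diagonal has {1,6} → only 5 remains.
row 5, column 6 = 6: row 5 has {1,5,9}; col 6 has {2,3,5,8,9}; box has {1,4,5,7,8,9} → only 6 remains.
row 6, column 7 = 5: row 6 has {6,8,9}; col 7 has {1,2,3,4,6,7,8,9}; box has {1,3,6,9} → only 5 remains.
row 1, column 5 = 9: row 1 has {3,4,5}; col 5 has {1,2,4,5,6,7,8}; box has {2,5,8} → only 9 remains.
row 2, column 5 = 3: row 2 has {2,4,5,7}; col 5 has {1,2,4,5,6,7,8,9}; box has {2,5,8,9} → only 3 remains.
row 2, column 6 = 1: row 2 has {2,3,4,5,7}; col 6 has {2,3,5,6,8,9}; box has {2,3,5,8,9} → only 1 remains.
row 3, column 4 = 4: row 3 has {2,3,5,6,7,8}; col 4 has {5,7}; box has {1,2,3,5,8,9} → only 4 remains.
row 9, column 6 = 4: row 9 has {5,6,7}; col 6 has {1,2,3,5,6,8,9}; box has {2,3,5,6,7} → only 4 remains.
row 1, column 4 = 6: row 1 has {3,4,5,9}; col 4 has {4,5,7}; box has {1,2,3,4,5,8,9} → only 6 remains.
row 1, column 6 = 7: row 1 has {3,4,5,6,9}; col 6 has {1,2,3,4,5,6,8,9}; box has {1,2,3,4,5,6,8,9} → only 7 remains.
row 1, column 9 = 2: in row 1, 2 can only go here (every other open cell in that row sees a 2).
row 4, column 9 = 8: row 4 has {1,3,4,5,7}; col 9 has {2,3,5,6}; box has {1,3,5,6,9} → only 8 remains.
row 6, column 4 = 3: row 6 has {5,6,8,9}; col 4 has {4,5,6,7}; box has {1,4,5,6,7,8,9}; anti-diagonal has {1,2,5,6} → only 3 remains.
row 2, column 9 = 9: row 2 has {1,2,3,4,5,7}; col 9 has {2,3,5,6,8}; box has {2,3,4,5,6,7} → only 9 remains.
row 3, column 9 = 1: row 3 has {2,3,4,5,6,7,8}; col 9 has {2,3,5,6,8,9}; box has {2,3,4,5,6,7,9} → only 1 remains.
row 5, column 4 = 2: row 5 has {1,5,6,9}; col 4 has {3,4,5,6,7}; box has {1,3,4,5,6,7,8,9} → only 2 remains.
row 5, column 8 = 4: row 5 has {1,2,5,6,9}; col 8 has {3,5,6,7}; box has {1,3,5,6,8,9} → only 4 remains.
row 5, column 9 = 7: row 5 has {1,2,4,5,6,9}; col 9 has {1,2,3,5,6,8,9}; box has {1,3,4,5,6,8,9} → only 7 remains.
row 6, column 8 = 2: row 6 has {3,5,6,8,9}; col 8 has {3,4,5,6,7}; box has {1,3,4,5,6,7,8,9} → only 2 remains.
row 8, column 9 = 4: row 8 has {2,3,5,6}; col 9 has {1,2,3,5,6,7,8,9}; box has {2,3,5,6,7,8} → only 4 remains.
row 2, column 8 = 8: row 2 has {1,2,3,4,5,7,9}; col 8 has {2,3,4,5,6,7}; box has {1,2,3,4,5,6,7,9}; anti-diagonal has {1,2,3,5,6} → only 8 remains.
row 3, column 2 = 9: row 3 has {1,2,3,4,5,6,7,8}; col 2 has {2}; box has {2,3,4,5,7} → only 9 remains.
row 4, column 2 = 6: row 4 has {1,3,4,5,7,8}; col 2 has {2,9}; box has {5} → only 6 remains.
row 6, column 1 = 1: row 6 has {2,3,5,6,8,9}; col 1 has {4,5,7}; box has {5,6} → only 1 remains.
row 8, column 2 = 7: row 8 has {2,3,4,5,6}; col 2 has {2,6,9}; box has {}; anti-diagonal has {1,2,3,5,6,8} → only 7 remains.
row 9, column 1 = 9: row 9 has {4,5,6,7}; col 1 has {1,4,5,7}; box has {7}; anti-diagonal has {1,2,3,5,6,7,8} → only 9 remains.
row 9, column 8 = 1: row 9 has {4,5,6,7,9}; col 8 has {2,3,4,5,6,7,8}; box has {2,3,4,5,6,7,8} → only 1 remains.
row 2, column 3 = 6: row 2 has {1,2,3,4,5,7,8,9}; col 3 has {3,5}; box has {2,3,4,5,7,9} → only 6 remains.
row 4, column 1 = 2: row 4 has {1,3,4,5,6,7,8}; col 1 has {1,4,5,7,9}; box has {1,5,6} → only 2 remains.
row 4, column 3 = 9: row 4 has {1,2,3,4,5,6,7,8}; col 3 has {3,5,6}; box has {1,2,5,6} → only 9 remains.
row 6, column 2 = 4: row 6 has {1,2,3,5,6,8,9}; col 2 has {2,6,7,9}; box has {1,2,5,6,9} → only 4 remains.
row 6, column 3 = 7: row 6 has {1,2,3,4,5,6,8,9}; col 3 has {3,5,6,9}; box has {1,2,4,5,6,9} → only 7 remains.
row 7, column 1 = 6: row 7 has {2,3,7,8}; col 1 has {1,2,4,5,7,9}; box has {7,9} → only 6 remains.
row 7, column 3 = 4: row 7 has {2,3,6,7,8}; col 3 has {3,5,6,7,9}; box has {6,7,9}; anti-diagonal has {1,2,3,5,6,7,8,9} → only 4 remains.
row 7, column 8 = 9: row 7 has {2,3,4,6,7,8}; col 8 has {1,2,3,4,5,6,7,8}; box has {1,2,3,4,5,6,7,8} → only 9 remains.
row 8, column 1 = 8: row 8 has {2,3,4,5,6,7}; col 1 has {1,2,4,5,6,7,9}; box has {4,6,7,9} → only 8 remains.
row 8, column 3 = 1: row 8 has {2,3,4,5,6,7,8}; col 3 has {3,4,5,6,7,9}; box has {4,6,7,8,9} → only 1 remains.
row 8, column 4 = 9: row 8 has {1,2,3,4,5,6,7,8}; col 4 has {2,3,4,5,6,7}; box has {2,3,4,5,6,7} → only 9 remains.
row 9, column 2 = 3: row 9 has {1,4,5,6,7,9}; col 2 has {2,4,6,7,9}; box has {1,4,6,7,8,9} → only 3 remains.

3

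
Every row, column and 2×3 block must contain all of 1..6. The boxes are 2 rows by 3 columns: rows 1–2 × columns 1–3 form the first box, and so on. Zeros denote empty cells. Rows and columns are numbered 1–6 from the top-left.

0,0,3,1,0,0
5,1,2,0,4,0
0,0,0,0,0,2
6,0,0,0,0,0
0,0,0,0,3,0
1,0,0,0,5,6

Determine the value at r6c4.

r1c1 = 4 (sole candidate).
r1c2 = 6 (sole candidate).
r1c5 = 2 (sole candidate).
r1c6 = 5 (sole candidate).
r2c6 = 3 (sole candidate).
r3c1 = 3 (sole candidate).
r4c5 = 1 (sole candidate).
r4c6 = 4 (sole candidate).
r5c1 = 2 (sole candidate).
r5c4 = 4 (sole candidate).
r5c6 = 1 (sole candidate).
r6c3 = 4 (sole candidate).
r6c4 = 2: row 6 has {1,4,5,6}; col 4 has {1,4}; box has {1,3,4,5,6} → only 2 remains.

2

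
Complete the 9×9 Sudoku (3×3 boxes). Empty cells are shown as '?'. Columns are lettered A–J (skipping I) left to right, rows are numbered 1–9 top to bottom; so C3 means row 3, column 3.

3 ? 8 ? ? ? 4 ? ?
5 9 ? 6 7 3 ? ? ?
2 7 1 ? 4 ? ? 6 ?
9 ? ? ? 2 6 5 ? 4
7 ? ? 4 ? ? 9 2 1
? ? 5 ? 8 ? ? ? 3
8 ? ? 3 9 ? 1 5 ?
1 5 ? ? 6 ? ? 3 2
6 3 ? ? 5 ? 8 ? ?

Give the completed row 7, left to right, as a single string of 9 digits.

B1 = 6: row 1 has {3,4,8}; col 2 has {3,5,7,9}; box has {1,2,3,5,7,8,9} → only 6 remains.
E1 = 1: row 1 has {3,4,6,8}; col 5 has {2,4,5,6,7,8,9}; box has {3,4,6,7} → only 1 remains.
C2 = 4: row 2 has {3,5,6,7,9}; col 3 has {1,5,8}; box has {1,2,3,5,6,7,8,9} → only 4 remains.
G2 = 2: row 2 has {3,4,5,6,7,9}; col 7 has {1,4,5,8,9}; box has {4,6} → only 2 remains.
J2 = 8: row 2 has {2,3,4,5,6,7,9}; col 9 has {1,2,3,4}; box has {2,4,6} → only 8 remains.
G3 = 3: row 3 has {1,2,4,6,7}; col 7 has {1,2,4,5,8,9}; box has {2,4,6,8} → only 3 remains.
C4 = 3: row 4 has {2,4,5,6,9}; col 3 has {1,4,5,8}; box has {5,7,9} → only 3 remains.
B5 = 8: row 5 has {1,2,4,7,9}; col 2 has {3,5,6,7,9}; box has {3,5,7,9} → only 8 remains.
C5 = 6: row 5 has {1,2,4,7,8,9}; col 3 has {1,3,4,5,8}; box has {3,5,7,8,9} → only 6 remains.
E5 = 3: row 5 has {1,2,4,6,7,8,9}; col 5 has {1,2,4,5,6,7,8,9}; box has {2,4,6,8} → only 3 remains.
F5 = 5: row 5 has {1,2,3,4,6,7,8,9}; col 6 has {3,6}; box has {2,3,4,6,8} → only 5 remains.
A6 = 4: row 6 has {3,5,8}; col 1 has {1,2,3,5,6,7,8,9}; box has {3,5,6,7,8,9} → only 4 remains.
H6 = 7: row 6 has {3,4,5,8}; col 8 has {2,3,5,6}; box has {1,2,3,4,5,9} → only 7 remains.
G8 = 7: row 8 has {1,2,3,5,6}; col 7 has {1,2,3,4,5,8,9}; box has {1,2,3,5,8} → only 7 remains.
J9 = 9: row 9 has {3,5,6,8}; col 9 has {1,2,3,4,8}; box has {1,2,3,5,7,8} → only 9 remains.
H1 = 9: row 1 has {1,3,4,6,8}; col 8 has {2,3,5,6,7}; box has {2,3,4,6,8} → only 9 remains.
H2 = 1: row 2 has {2,3,4,5,6,7,8,9}; col 8 has {2,3,5,6,7,9}; box has {2,3,4,6,8,9} → only 1 remains.
J3 = 5: row 3 has {1,2,3,4,6,7}; col 9 has {1,2,3,4,8,9}; box has {1,2,3,4,6,8,9} → only 5 remains.
B4 = 1: row 4 has {2,3,4,5,6,9}; col 2 has {3,5,6,7,8,9}; box has {3,4,5,6,7,8,9} → only 1 remains.
D4 = 7: row 4 has {1,2,3,4,5,6,9}; col 4 has {3,4,6}; box has {2,3,4,5,6,8} → only 7 remains.
H4 = 8: row 4 has {1,2,3,4,5,6,7,9}; col 8 has {1,2,3,5,6,7,9}; box has {1,2,3,4,5,7,9} → only 8 remains.
B6 = 2: row 6 has {3,4,5,7,8}; col 2 has {1,3,5,6,7,8,9}; box has {1,3,4,5,6,7,8,9} → only 2 remains.
G6 = 6: row 6 has {2,3,4,5,7,8}; col 7 has {1,2,3,4,5,7,8,9}; box has {1,2,3,4,5,7,8,9} → only 6 remains.
B7 = 4: row 7 has {1,3,5,8,9}; col 2 has {1,2,3,5,6,7,8,9}; box has {1,3,5,6,8} → only 4 remains.
J7 = 6: row 7 has {1,3,4,5,8,9}; col 9 has {1,2,3,4,5,8,9}; box has {1,2,3,5,7,8,9} → only 6 remains.
C8 = 9: row 8 has {1,2,3,5,6,7}; col 3 has {1,3,4,5,6,8}; box has {1,3,4,5,6,8} → only 9 remains.
D8 = 8: row 8 has {1,2,3,5,6,7,9}; col 4 has {3,4,6,7}; box has {3,5,6,9} → only 8 remains.
F8 = 4: row 8 has {1,2,3,5,6,7,8,9}; col 6 has {3,5,6}; box has {3,5,6,8,9} → only 4 remains.
H9 = 4: row 9 has {3,5,6,8,9}; col 8 has {1,2,3,5,6,7,8,9}; box has {1,2,3,5,6,7,8,9} → only 4 remains.
F1 = 2: row 1 has {1,3,4,6,8,9}; col 6 has {3,4,5,6}; box has {1,3,4,6,7} → only 2 remains.
J1 = 7: row 1 has {1,2,3,4,6,8,9}; col 9 has {1,2,3,4,5,6,8,9}; box has {1,2,3,4,5,6,8,9} → only 7 remains.
D3 = 9: row 3 has {1,2,3,4,5,6,7}; col 4 has {3,4,6,7,8}; box has {1,2,3,4,6,7} → only 9 remains.
F3 = 8: row 3 has {1,2,3,4,5,6,7,9}; col 6 has {2,3,4,5,6}; box has {1,2,3,4,6,7,9} → only 8 remains.
D6 = 1: row 6 has {2,3,4,5,6,7,8}; col 4 has {3,4,6,7,8,9}; box has {2,3,4,5,6,7,8} → only 1 remains.
F6 = 9: row 6 has {1,2,3,4,5,6,7,8}; col 6 has {2,3,4,5,6,8}; box has {1,2,3,4,5,6,7,8} → only 9 remains.
F7 = 7: row 7 has {1,3,4,5,6,8,9}; col 6 has {2,3,4,5,6,8,9}; box has {3,4,5,6,8,9} → only 7 remains.
D9 = 2: row 9 has {3,4,5,6,8,9}; col 4 has {1,3,4,6,7,8,9}; box has {3,4,5,6,7,8,9} → only 2 remains.
F9 = 1: row 9 has {2,3,4,5,6,8,9}; col 6 has {2,3,4,5,6,7,8,9}; box has {2,3,4,5,6,7,8,9} → only 1 remains.
D1 = 5: row 1 has {1,2,3,4,6,7,8,9}; col 4 has {1,2,3,4,6,7,8,9}; box has {1,2,3,4,6,7,8,9} → only 5 remains.
C7 = 2: row 7 has {1,3,4,5,6,7,8,9}; col 3 has {1,3,4,5,6,8,9}; box has {1,3,4,5,6,8,9} → only 2 remains.

842397156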